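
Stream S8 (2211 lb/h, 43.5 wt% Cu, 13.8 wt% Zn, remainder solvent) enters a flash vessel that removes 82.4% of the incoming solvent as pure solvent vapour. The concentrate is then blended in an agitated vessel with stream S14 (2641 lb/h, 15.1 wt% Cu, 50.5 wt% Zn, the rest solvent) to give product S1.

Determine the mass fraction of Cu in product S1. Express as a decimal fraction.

0.334

Vapour removed = 0.824×0.427×2211 = 777.94 lb/h; concentrate = 1433.1 lb/h.
Cu reaching the mixer = 961.78 (from concentrate) + 2641×0.151 = 1360.6 lb/h.
Product flow = 1433.1 + 2641 = 4074.1 lb/h; Cu fraction = 0.334.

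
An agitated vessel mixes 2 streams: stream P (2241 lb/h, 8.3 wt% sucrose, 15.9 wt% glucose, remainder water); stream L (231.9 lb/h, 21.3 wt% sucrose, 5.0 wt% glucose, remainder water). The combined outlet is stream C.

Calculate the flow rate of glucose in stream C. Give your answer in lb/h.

367.9 lb/h

glucose out = glucose in = 2241×0.159 + 231.9×0.050 = 367.91 lb/h.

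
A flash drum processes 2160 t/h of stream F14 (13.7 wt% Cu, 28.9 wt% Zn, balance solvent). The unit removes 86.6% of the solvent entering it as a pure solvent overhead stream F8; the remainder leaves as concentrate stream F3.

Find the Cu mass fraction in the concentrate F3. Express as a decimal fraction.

0.272

Cu is not removed: 2160×0.137 = 295.92 t/h of Cu enters F3.
solvent entering = 2160×0.574 = 1239.8 t/h; overhead removed = 0.866×1239.8 = 1073.7 t/h.
Concentrate = 2160 − 1073.7 = 1086.3 t/h.
Mass fraction = 295.92/1086.3 = 0.272.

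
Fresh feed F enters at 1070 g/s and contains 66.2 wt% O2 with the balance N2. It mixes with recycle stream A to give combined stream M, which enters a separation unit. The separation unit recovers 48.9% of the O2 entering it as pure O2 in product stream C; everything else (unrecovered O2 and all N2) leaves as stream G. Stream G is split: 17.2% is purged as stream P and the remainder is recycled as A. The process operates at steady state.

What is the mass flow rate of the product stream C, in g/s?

O2 in M: m_A = 1070×0.662 + (1−0.172)·(1−0.489)·m_A, so m_A = 708.34/0.5769 = 1227.9 g/s.
Product C = 0.489×1227.9 = 600.42 g/s.

600.4 g/s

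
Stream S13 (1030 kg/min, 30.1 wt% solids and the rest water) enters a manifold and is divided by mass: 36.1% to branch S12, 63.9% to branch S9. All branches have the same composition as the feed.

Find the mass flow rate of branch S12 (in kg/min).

Branch S12 flow = 0.361×1030 = 371.83 kg/min.

371.8 kg/min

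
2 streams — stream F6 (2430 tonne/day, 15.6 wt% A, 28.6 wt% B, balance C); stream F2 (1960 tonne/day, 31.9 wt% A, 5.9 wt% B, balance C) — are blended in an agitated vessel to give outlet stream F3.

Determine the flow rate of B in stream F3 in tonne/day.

B out = B in = 2430×0.286 + 1960×0.059 = 810.62 tonne/day.

810.6 tonne/day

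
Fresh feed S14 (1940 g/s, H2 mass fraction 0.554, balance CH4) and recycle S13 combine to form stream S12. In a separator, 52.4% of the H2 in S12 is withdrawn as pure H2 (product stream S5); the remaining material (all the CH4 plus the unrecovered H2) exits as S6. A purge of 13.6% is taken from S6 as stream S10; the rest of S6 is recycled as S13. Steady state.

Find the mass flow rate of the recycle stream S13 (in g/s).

6248 g/s

CH4 enters only via S14 and leaves only via the purge: 1940×0.446 = 0.136×(CH4 in S6), and the separator passes all CH4, so CH4 in S12 = CH4 in S6 = 6362.1 g/s.
H2 in S12: m_A = 1940×0.554 + (1−0.136)·(1−0.524)·m_A, so m_A = 1074.8/0.5887 = 1825.5 g/s.
S6 = (1−0.524)×1825.5 + 6362.1 = 7231 g/s.
Recycle S13 = (1−0.136)×7231 = 6247.6 g/s.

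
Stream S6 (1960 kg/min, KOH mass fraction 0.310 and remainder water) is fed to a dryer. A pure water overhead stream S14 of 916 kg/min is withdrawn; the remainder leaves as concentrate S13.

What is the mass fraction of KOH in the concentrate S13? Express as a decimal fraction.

KOH is not removed: 1960×0.310 = 607.6 kg/min of KOH enters S13.
Concentrate = 1960 − 916 = 1044 kg/min.
Mass fraction = 607.6/1044 = 0.582.

0.582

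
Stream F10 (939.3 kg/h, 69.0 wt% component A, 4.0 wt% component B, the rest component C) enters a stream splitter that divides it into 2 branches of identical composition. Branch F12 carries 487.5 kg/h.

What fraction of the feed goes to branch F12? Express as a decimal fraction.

Fraction to F12 = 487.5/939.3 = 0.5190.

0.519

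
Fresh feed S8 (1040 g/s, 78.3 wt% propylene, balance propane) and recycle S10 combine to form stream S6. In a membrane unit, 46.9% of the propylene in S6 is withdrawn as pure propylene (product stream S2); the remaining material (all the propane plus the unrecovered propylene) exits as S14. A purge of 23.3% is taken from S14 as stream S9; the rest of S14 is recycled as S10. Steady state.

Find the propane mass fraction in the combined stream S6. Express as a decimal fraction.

propane enters only via S8 and leaves only via the purge: 1040×0.217 = 0.233×(propane in S14), and the membrane unit passes all propane, so propane in S6 = propane in S14 = 968.58 g/s.
propylene in S6: m_A = 1040×0.783 + (1−0.233)·(1−0.469)·m_A, so m_A = 814.32/0.5927 = 1373.9 g/s.
S6 = 1373.9 + 968.58 = 2342.4 g/s.
propane fraction in S6 = 968.58/2342.4 = 0.413.

0.413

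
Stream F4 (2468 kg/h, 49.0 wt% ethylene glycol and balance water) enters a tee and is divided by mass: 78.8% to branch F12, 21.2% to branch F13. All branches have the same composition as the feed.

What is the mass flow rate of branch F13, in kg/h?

Branch F13 flow = 0.212×2468 = 523.22 kg/h.

523.2 kg/h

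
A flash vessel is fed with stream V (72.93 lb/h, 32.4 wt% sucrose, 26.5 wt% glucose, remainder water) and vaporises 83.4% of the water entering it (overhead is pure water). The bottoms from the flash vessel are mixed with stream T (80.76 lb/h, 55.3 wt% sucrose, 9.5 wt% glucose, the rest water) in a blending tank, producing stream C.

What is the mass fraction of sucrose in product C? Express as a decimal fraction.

0.531

Vapour removed = 0.834×0.411×72.93 = 24.999 lb/h; concentrate = 47.931 lb/h.
sucrose reaching the mixer = 23.629 (from concentrate) + 80.76×0.553 = 68.29 lb/h.
Product flow = 47.931 + 80.76 = 128.69 lb/h; sucrose fraction = 0.531.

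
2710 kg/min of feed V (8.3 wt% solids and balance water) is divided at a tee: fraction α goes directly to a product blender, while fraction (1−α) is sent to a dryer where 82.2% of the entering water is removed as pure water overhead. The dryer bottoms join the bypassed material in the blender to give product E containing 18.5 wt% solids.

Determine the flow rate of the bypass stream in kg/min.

727.8 kg/min

All 2710×0.083 = 224.93 kg/min of solids reaches E, so E = 224.93/0.185 = 1215.8 kg/min and vapour = 1494.2 kg/min.
The evaporator receives (1−α)·2710 of feed at 0.917 water and removes 0.822 of that water:
0.822×0.917×(1−α)×2710 = 1494.2
(1−α) = 1494.2/2042.7 = 0.7315;  α = 0.2685.
Bypass flow = 0.2685×2710 = 727.76 kg/min.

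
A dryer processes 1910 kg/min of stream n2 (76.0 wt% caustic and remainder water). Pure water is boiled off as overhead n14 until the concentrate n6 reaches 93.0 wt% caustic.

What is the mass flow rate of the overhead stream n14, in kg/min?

349.1 kg/min

caustic is conserved: 1910×0.760 = 1451.6 kg/min all reports to the concentrate.
Concentrate = 1451.6/(target fraction) = 1560.9 kg/min.
Overhead = 1910 − 1560.9 = 349.14 kg/min.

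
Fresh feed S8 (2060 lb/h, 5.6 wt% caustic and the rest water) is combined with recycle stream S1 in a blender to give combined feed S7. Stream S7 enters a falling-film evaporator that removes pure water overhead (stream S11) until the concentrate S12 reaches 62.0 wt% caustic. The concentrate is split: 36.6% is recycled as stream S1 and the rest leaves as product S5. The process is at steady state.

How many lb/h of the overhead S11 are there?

1874 lb/h

Overall caustic balance (none leaves overhead): caustic in fresh feed = caustic in product, i.e. 2060×0.056 = (1−0.366)·S12·0.620.
S12 = 115.36/(0.620×0.634) = 293.48 lb/h.
Recycle S1 = 0.366×293.48 = 107.41 lb/h.
Combined feed S7 = 2060 + 107.41 = 2167.4 lb/h.
Overhead S11 = S7 − S12 = 2167.4 − 293.48 = 1873.9 lb/h.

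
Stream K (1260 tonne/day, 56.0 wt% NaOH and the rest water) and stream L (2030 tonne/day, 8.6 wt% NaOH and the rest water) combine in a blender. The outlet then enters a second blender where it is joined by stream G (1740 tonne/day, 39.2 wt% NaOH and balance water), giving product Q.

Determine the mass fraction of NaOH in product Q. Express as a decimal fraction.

0.311

Overall, product flow = 5030 tonne/day.
NaOH in = 1260×0.560 + 2030×0.086 + 1740×0.392 = 1562.3 tonne/day.
NaOH fraction in Q = 0.311.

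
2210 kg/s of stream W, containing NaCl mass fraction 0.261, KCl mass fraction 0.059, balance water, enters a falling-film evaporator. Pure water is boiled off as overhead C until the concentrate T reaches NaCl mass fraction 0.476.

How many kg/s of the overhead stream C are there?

NaCl is conserved: 2210×0.261 = 576.81 kg/s all reports to the concentrate.
Concentrate = 576.81/(target fraction) = 1211.8 kg/s.
Overhead = 2210 − 1211.8 = 998.21 kg/s.

998.2 kg/s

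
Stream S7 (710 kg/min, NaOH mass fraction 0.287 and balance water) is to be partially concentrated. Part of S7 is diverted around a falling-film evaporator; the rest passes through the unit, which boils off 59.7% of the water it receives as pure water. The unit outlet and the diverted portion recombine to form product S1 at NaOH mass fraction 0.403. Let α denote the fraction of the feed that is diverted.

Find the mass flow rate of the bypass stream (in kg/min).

All 710×0.287 = 203.77 kg/min of NaOH reaches S1, so S1 = 203.77/0.403 = 505.63 kg/min and vapour = 204.37 kg/min.
The evaporator receives (1−α)·710 of feed at 0.713 water and removes 0.597 of that water:
0.597×0.713×(1−α)×710 = 204.37
(1−α) = 204.37/302.22 = 0.6762;  α = 0.3238.
Bypass flow = 0.3238×710 = 229.88 kg/min.

229.9 kg/min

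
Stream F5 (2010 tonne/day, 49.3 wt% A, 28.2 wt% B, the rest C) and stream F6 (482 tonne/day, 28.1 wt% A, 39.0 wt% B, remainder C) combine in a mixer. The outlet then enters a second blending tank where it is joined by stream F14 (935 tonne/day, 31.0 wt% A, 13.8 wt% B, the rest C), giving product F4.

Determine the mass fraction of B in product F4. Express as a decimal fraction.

Overall, product flow = 3427 tonne/day.
B in = 2010×0.282 + 482×0.390 + 935×0.138 = 883.83 tonne/day.
B fraction in F4 = 0.2579.

0.2579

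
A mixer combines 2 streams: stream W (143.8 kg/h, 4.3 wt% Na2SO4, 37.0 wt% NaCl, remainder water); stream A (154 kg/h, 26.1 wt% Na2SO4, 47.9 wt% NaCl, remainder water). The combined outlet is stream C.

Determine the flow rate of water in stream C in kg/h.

124.5 kg/h

water out = water in = 143.8×0.587 + 154×0.260 = 124.45 kg/h.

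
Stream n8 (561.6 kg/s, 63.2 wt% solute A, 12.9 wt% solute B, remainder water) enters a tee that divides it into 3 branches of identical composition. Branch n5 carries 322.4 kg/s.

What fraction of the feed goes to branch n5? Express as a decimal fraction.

Fraction to n5 = 322.4/561.6 = 0.5741.

0.574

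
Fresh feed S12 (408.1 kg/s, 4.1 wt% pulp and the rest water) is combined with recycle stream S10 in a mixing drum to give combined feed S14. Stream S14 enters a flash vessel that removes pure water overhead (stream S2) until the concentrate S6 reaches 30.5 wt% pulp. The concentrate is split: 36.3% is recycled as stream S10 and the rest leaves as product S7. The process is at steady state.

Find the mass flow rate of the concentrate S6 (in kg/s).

Overall pulp balance (none leaves overhead): pulp in fresh feed = pulp in product, i.e. 408.1×0.041 = (1−0.363)·S6·0.305.
S6 = 16.732/(0.305×0.637) = 86.121 kg/s.

86.12 kg/s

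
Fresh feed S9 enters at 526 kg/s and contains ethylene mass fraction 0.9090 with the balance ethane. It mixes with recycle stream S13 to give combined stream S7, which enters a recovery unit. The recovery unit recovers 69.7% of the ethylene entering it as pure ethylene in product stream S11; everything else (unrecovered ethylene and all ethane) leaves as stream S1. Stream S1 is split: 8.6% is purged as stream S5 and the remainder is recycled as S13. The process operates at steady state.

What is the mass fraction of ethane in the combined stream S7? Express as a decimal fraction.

ethane enters only via S9 and leaves only via the purge: 526×0.091 = 0.086×(ethane in S1), and the recovery unit passes all ethane, so ethane in S7 = ethane in S1 = 556.58 kg/s.
ethylene in S7: m_A = 526×0.909 + (1−0.086)·(1−0.697)·m_A, so m_A = 478.13/0.7231 = 661.27 kg/s.
S7 = 661.27 + 556.58 = 1217.8 kg/s.
ethane fraction in S7 = 556.58/1217.8 = 0.4570.

0.4570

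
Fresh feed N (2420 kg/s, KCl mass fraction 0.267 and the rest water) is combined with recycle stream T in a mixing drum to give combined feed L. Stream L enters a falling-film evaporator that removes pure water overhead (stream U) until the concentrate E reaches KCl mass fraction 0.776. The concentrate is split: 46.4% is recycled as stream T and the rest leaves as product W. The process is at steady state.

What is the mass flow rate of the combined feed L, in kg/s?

Overall KCl balance (none leaves overhead): KCl in fresh feed = KCl in product, i.e. 2420×0.267 = (1−0.464)·E·0.776.
E = 646.14/(0.776×0.536) = 1553.5 kg/s.
Recycle T = 0.464×1553.5 = 720.81 kg/s.
Combined feed L = 2420 + 720.81 = 3140.8 kg/s.

3141 kg/s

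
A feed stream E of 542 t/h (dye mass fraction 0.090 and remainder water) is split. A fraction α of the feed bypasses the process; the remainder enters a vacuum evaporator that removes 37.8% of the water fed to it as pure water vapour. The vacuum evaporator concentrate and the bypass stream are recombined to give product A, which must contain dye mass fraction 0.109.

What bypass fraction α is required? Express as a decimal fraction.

All 542×0.090 = 48.78 t/h of dye reaches A, so A = 48.78/0.109 = 447.52 t/h and vapour = 94.477 t/h.
The evaporator receives (1−α)·542 of feed at 0.910 water and removes 0.378 of that water:
0.378×0.910×(1−α)×542 = 94.477
(1−α) = 94.477/186.44 = 0.5068;  α = 0.4932.

0.493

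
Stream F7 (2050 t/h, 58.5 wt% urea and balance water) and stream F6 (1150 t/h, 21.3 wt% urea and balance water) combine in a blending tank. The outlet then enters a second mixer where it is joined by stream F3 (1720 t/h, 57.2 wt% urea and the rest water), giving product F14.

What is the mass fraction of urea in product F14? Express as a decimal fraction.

Overall, product flow = 4920 t/h.
urea in = 2050×0.585 + 1150×0.213 + 1720×0.572 = 2428 t/h.
urea fraction in F14 = 0.4935.

0.4935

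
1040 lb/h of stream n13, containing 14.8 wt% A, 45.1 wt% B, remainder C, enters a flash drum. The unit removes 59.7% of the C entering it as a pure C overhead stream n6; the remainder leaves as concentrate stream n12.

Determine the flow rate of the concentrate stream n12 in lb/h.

C entering = 1040×0.401 = 417.04 lb/h; overhead removed = 0.597×417.04 = 248.97 lb/h.
Concentrate = 1040 − 248.97 = 791.03 lb/h.

791 lb/h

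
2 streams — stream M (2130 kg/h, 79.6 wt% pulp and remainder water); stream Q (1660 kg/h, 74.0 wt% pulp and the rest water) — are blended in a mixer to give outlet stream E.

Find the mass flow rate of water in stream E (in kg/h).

866.1 kg/h

water out = water in = 2130×0.204 + 1660×0.260 = 866.12 kg/h.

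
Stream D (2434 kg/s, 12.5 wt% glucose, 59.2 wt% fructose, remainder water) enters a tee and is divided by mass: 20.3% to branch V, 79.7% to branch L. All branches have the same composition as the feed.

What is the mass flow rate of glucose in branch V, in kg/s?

61.76 kg/s

Branch V total = 0.203×2434 = 494.1 kg/s.
glucose in V = 0.125×494.1 = 61.763 kg/s.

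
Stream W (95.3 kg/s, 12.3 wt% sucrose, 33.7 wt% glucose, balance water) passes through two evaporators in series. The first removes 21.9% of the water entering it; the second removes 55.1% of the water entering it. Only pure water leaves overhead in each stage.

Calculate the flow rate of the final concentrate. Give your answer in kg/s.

61.88 kg/s

water in feed = 95.3×0.540 = 51.462 kg/s.
After stage 1: water left = (1−0.219)×51.462 = 40.192; stream total = 84.03 kg/s.
After stage 2: water left = (1−0.551)×40.192 = 18.046; final concentrate = 61.884 kg/s.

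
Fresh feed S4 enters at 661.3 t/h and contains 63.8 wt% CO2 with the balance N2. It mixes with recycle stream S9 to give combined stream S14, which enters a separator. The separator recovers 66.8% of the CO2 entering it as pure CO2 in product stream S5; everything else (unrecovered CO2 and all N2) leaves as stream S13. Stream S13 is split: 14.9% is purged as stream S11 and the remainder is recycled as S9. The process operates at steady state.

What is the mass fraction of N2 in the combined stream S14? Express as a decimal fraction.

N2 enters only via S4 and leaves only via the purge: 661.3×0.362 = 0.149×(N2 in S13), and the separator passes all N2, so N2 in S14 = N2 in S13 = 1606.6 t/h.
CO2 in S14: m_A = 661.3×0.638 + (1−0.149)·(1−0.668)·m_A, so m_A = 421.91/0.7175 = 588.05 t/h.
S14 = 588.05 + 1606.6 = 2194.7 t/h.
N2 fraction in S14 = 1606.6/2194.7 = 0.7321.

0.7321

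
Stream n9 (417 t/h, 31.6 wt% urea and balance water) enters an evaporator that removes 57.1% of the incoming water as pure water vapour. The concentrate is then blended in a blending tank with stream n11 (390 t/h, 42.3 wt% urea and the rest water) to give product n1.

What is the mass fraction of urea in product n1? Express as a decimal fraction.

Vapour removed = 0.571×0.684×417 = 162.87 t/h; concentrate = 254.13 t/h.
urea reaching the mixer = 131.77 (from concentrate) + 390×0.423 = 296.74 t/h.
Product flow = 254.13 + 390 = 644.13 t/h; urea fraction = 0.461.

0.461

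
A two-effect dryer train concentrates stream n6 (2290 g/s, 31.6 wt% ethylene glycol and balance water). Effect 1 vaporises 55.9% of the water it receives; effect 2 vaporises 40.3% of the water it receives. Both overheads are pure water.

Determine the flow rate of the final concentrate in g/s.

1136 g/s

water in feed = 2290×0.684 = 1566.4 g/s.
After stage 1: water left = (1−0.559)×1566.4 = 690.76; stream total = 1414.4 g/s.
After stage 2: water left = (1−0.403)×690.76 = 412.39; final concentrate = 1136 g/s.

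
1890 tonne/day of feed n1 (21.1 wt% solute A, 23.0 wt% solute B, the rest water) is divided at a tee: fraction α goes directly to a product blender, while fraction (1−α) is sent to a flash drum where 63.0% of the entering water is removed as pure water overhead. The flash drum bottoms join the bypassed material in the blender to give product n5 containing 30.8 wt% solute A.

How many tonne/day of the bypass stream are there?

All 1890×0.211 = 398.79 tonne/day of solute A reaches n5, so n5 = 398.79/0.308 = 1294.8 tonne/day and vapour = 595.23 tonne/day.
The evaporator receives (1−α)·1890 of feed at 0.559 water and removes 0.630 of that water:
0.630×0.559×(1−α)×1890 = 595.23
(1−α) = 595.23/665.6 = 0.8943;  α = 0.1057.
Bypass flow = 0.1057×1890 = 199.83 tonne/day.

199.8 tonne/day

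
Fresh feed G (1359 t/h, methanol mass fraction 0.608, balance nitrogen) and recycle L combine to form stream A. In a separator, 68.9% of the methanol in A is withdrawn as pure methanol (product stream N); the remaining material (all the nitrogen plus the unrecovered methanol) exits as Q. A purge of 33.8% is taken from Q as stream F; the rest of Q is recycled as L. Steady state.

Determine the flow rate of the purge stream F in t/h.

642.1 t/h

nitrogen enters only via G and leaves only via the purge: 1359×0.392 = 0.338×(nitrogen in Q), and the separator passes all nitrogen, so nitrogen in A = nitrogen in Q = 1576.1 t/h.
methanol in A: m_A = 1359×0.608 + (1−0.338)·(1−0.689)·m_A, so m_A = 826.27/0.7941 = 1040.5 t/h.
Q = (1−0.689)×1040.5 + 1576.1 = 1899.7 t/h.
Purge F = 0.338×1899.7 = 642.1 t/h.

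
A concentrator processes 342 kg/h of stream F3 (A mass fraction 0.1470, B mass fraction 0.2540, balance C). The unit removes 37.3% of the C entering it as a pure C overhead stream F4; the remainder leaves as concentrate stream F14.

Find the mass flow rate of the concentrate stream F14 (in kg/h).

265.6 kg/h

C entering = 342×0.599 = 204.86 kg/h; overhead removed = 0.373×204.86 = 76.412 kg/h.
Concentrate = 342 − 76.412 = 265.59 kg/h.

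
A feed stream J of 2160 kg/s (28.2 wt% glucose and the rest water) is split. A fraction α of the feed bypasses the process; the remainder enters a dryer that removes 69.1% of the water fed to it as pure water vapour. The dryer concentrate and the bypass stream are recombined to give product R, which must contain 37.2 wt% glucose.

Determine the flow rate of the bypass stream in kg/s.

All 2160×0.282 = 609.12 kg/s of glucose reaches R, so R = 609.12/0.372 = 1637.4 kg/s and vapour = 522.58 kg/s.
The evaporator receives (1−α)·2160 of feed at 0.718 water and removes 0.691 of that water:
0.691×0.718×(1−α)×2160 = 522.58
(1−α) = 522.58/1071.7 = 0.4876;  α = 0.5124.
Bypass flow = 0.5124×2160 = 1106.7 kg/s.

1107 kg/s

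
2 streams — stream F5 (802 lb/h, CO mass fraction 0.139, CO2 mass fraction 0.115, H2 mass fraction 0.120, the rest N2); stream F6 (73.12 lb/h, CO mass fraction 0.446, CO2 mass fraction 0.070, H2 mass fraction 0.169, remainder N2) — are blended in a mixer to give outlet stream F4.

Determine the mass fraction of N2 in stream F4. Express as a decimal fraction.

Total flow out = 802 + 73.12 = 875.12 lb/h.
N2 in = 802×0.626 + 73.12×0.315 = 525.08 lb/h.
N2 mass fraction in F4 = 525.08/875.12 = 0.600.

0.600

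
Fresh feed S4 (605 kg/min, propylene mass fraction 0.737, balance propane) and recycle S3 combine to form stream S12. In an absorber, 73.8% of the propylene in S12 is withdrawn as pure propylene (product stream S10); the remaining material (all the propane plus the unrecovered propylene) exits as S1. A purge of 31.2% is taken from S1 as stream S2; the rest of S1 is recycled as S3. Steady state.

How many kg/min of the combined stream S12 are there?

1054 kg/min

propane enters only via S4 and leaves only via the purge: 605×0.263 = 0.312×(propane in S1), and the absorber passes all propane, so propane in S12 = propane in S1 = 509.98 kg/min.
propylene in S12: m_A = 605×0.737 + (1−0.312)·(1−0.738)·m_A, so m_A = 445.88/0.8197 = 543.93 kg/min.
S12 = 543.93 + 509.98 = 1053.9 kg/min.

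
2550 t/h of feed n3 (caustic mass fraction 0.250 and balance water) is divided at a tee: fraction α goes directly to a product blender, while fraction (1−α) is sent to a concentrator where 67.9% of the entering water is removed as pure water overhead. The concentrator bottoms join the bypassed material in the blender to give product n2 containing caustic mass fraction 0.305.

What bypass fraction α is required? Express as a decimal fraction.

All 2550×0.250 = 637.5 t/h of caustic reaches n2, so n2 = 637.5/0.305 = 2090.2 t/h and vapour = 459.84 t/h.
The evaporator receives (1−α)·2550 of feed at 0.750 water and removes 0.679 of that water:
0.679×0.750×(1−α)×2550 = 459.84
(1−α) = 459.84/1298.6 = 0.3541;  α = 0.6459.

0.646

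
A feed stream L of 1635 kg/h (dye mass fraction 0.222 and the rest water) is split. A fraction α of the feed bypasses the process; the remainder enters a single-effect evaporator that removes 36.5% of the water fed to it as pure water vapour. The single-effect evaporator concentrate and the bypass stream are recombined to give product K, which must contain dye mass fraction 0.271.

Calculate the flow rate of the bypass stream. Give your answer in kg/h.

593.9 kg/h

All 1635×0.222 = 362.97 kg/h of dye reaches K, so K = 362.97/0.271 = 1339.4 kg/h and vapour = 295.63 kg/h.
The evaporator receives (1−α)·1635 of feed at 0.778 water and removes 0.365 of that water:
0.365×0.778×(1−α)×1635 = 295.63
(1−α) = 295.63/464.29 = 0.6367;  α = 0.3633.
Bypass flow = 0.3633×1635 = 593.95 kg/h.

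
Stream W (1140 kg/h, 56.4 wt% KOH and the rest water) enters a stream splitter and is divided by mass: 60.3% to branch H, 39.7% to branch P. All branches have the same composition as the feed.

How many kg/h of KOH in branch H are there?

Branch H total = 0.603×1140 = 687.42 kg/h.
KOH in H = 0.564×687.42 = 387.7 kg/h.

387.7 kg/h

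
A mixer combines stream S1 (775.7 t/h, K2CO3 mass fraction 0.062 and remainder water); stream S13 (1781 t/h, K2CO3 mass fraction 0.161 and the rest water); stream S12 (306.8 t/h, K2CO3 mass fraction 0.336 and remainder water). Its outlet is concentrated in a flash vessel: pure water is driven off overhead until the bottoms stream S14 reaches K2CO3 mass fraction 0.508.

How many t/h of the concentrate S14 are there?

862 t/h

K2CO3 entering = 775.7×0.062 + 1781×0.161 + 306.8×0.336 = 437.92 t/h.
All K2CO3 reports to S14, so S14 = 437.92/0.508 = 862.05 t/h.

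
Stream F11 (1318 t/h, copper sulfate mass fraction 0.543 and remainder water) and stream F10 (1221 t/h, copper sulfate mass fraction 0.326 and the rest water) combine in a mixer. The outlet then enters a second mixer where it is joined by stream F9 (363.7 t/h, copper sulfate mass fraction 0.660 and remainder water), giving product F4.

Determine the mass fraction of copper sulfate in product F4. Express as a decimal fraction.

0.466

Overall, product flow = 2902.7 t/h.
copper sulfate in = 1318×0.543 + 1221×0.326 + 363.7×0.660 = 1353.8 t/h.
copper sulfate fraction in F4 = 0.466.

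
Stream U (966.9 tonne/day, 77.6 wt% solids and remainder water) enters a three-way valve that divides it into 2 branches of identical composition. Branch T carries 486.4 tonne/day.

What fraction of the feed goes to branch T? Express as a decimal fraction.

0.503

Fraction to T = 486.4/966.9 = 0.5031.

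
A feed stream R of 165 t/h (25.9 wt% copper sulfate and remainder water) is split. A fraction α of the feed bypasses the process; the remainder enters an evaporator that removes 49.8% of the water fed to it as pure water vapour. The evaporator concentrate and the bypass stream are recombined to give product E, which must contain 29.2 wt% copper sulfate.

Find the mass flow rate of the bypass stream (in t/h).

All 165×0.259 = 42.735 t/h of copper sulfate reaches E, so E = 42.735/0.292 = 146.35 t/h and vapour = 18.647 t/h.
The evaporator receives (1−α)·165 of feed at 0.741 water and removes 0.498 of that water:
0.498×0.741×(1−α)×165 = 18.647
(1−α) = 18.647/60.888 = 0.3063;  α = 0.6937.
Bypass flow = 0.6937×165 = 114.47 t/h.

114.5 t/h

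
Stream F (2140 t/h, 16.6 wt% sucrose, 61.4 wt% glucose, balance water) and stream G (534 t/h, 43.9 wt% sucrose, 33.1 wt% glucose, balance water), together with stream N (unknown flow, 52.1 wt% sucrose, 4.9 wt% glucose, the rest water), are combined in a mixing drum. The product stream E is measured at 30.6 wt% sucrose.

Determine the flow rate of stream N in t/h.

Let N be the unknown flow. Total out = 2674 + N.
sucrose balance: 589.67 + 0.521·N = 0.306·(2674 + N)
(0.521 − 0.306)·N = 0.306×2674 − 589.67 = 228.58
N = 228.58 / 0.215 = 1063.2 t/h

1063 t/h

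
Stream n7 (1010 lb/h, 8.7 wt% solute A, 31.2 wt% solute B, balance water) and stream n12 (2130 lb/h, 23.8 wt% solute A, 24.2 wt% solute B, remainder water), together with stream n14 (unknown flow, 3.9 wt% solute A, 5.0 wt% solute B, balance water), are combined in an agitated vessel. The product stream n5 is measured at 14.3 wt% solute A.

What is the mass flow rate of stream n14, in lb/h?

Let n14 be the unknown flow. Total out = 3140 + n14.
solute A balance: 594.81 + 0.039·n14 = 0.143·(3140 + n14)
(0.039 − 0.143)·n14 = 0.143×3140 − 594.81 = -145.79
n14 = -145.79 / -0.104 = 1401.8 lb/h

1402 lb/h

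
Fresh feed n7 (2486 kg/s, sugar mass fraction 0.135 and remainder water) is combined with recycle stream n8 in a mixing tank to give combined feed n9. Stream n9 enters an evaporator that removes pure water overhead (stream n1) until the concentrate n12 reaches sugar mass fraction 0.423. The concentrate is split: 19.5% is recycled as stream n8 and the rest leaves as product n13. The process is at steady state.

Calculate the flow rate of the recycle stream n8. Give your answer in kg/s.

192.2 kg/s

Overall sugar balance (none leaves overhead): sugar in fresh feed = sugar in product, i.e. 2486×0.135 = (1−0.195)·n12·0.423.
n12 = 335.61/(0.423×0.805) = 985.6 kg/s.
Recycle n8 = 0.195×985.6 = 192.19 kg/s.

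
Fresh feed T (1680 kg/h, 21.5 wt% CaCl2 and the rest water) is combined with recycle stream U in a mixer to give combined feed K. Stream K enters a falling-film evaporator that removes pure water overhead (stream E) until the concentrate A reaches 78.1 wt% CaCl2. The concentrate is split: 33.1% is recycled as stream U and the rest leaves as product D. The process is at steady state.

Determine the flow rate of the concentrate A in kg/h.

Overall CaCl2 balance (none leaves overhead): CaCl2 in fresh feed = CaCl2 in product, i.e. 1680×0.215 = (1−0.331)·A·0.781.
A = 361.2/(0.781×0.669) = 691.31 kg/h.

691.3 kg/h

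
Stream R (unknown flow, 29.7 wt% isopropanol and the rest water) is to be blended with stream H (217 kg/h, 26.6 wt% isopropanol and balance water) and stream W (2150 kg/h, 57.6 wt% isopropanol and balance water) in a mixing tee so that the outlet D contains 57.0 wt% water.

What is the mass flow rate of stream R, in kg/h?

2093 kg/h

Let R be the unknown flow. Total out = 2367 + R.
water balance: 1070.9 + 0.703·R = 0.570·(2367 + R)
(0.703 − 0.570)·R = 0.570×2367 − 1070.9 = 278.31
R = 278.31 / 0.133 = 2092.6 kg/h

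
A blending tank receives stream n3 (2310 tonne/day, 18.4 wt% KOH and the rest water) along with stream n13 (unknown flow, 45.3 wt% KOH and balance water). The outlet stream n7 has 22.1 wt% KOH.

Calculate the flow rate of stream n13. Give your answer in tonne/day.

368.4 tonne/day

Let n13 be the unknown flow. Total out = 2310 + n13.
KOH balance: 425.04 + 0.453·n13 = 0.221·(2310 + n13)
(0.453 − 0.221)·n13 = 0.221×2310 − 425.04 = 85.47
n13 = 85.47 / 0.232 = 368.41 tonne/day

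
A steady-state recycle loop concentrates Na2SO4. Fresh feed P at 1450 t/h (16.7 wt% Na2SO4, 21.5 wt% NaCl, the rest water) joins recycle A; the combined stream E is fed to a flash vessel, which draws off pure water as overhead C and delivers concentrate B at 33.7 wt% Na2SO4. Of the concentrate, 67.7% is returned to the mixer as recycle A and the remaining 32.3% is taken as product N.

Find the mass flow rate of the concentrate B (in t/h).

2225 t/h

Overall Na2SO4 balance (none leaves overhead): Na2SO4 in fresh feed = Na2SO4 in product, i.e. 1450×0.167 = (1−0.677)·B·0.337.
B = 242.15/(0.337×0.323) = 2224.6 t/h.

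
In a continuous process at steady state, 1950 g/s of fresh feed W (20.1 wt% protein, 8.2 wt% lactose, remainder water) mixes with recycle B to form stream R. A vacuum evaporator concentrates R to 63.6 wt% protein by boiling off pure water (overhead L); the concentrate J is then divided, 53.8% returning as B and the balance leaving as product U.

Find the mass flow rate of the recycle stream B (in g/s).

717.7 g/s

Overall protein balance (none leaves overhead): protein in fresh feed = protein in product, i.e. 1950×0.201 = (1−0.538)·J·0.636.
J = 391.95/(0.636×0.462) = 1333.9 g/s.
Recycle B = 0.538×1333.9 = 717.65 g/s.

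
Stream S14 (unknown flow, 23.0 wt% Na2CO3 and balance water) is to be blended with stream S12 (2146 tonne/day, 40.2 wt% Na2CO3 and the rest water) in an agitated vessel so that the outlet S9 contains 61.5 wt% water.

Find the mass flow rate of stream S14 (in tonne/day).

235.4 tonne/day

Let S14 be the unknown flow. Total out = 2146 + S14.
water balance: 1283.3 + 0.770·S14 = 0.615·(2146 + S14)
(0.770 − 0.615)·S14 = 0.615×2146 − 1283.3 = 36.482
S14 = 36.482 / 0.155 = 235.37 tonne/day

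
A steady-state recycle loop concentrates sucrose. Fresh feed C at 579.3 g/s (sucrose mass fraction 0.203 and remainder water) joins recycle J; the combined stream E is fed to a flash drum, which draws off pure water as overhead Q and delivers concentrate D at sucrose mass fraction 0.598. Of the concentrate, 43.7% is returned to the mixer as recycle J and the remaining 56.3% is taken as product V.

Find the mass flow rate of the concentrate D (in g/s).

349.3 g/s

Overall sucrose balance (none leaves overhead): sucrose in fresh feed = sucrose in product, i.e. 579.3×0.203 = (1−0.437)·D·0.598.
D = 117.6/(0.598×0.563) = 349.29 g/s.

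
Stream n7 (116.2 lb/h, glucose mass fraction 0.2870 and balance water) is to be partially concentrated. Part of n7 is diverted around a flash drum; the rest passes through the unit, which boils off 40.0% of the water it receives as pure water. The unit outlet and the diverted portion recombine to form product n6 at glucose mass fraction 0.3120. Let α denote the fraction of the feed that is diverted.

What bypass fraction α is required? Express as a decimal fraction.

All 116.2×0.287 = 33.349 lb/h of glucose reaches n6, so n6 = 33.349/0.312 = 106.89 lb/h and vapour = 9.3109 lb/h.
The evaporator receives (1−α)·116.2 of feed at 0.713 water and removes 0.400 of that water:
0.400×0.713×(1−α)×116.2 = 9.3109
(1−α) = 9.3109/33.14 = 0.2810;  α = 0.7190.

0.719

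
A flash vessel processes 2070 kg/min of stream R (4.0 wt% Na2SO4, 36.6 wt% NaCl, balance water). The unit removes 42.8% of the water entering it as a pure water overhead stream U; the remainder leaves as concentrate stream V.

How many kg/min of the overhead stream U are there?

water entering = 2070×0.594 = 1229.6 kg/min; overhead removed = 0.428×1229.6 = 526.26 kg/min.

526.3 kg/min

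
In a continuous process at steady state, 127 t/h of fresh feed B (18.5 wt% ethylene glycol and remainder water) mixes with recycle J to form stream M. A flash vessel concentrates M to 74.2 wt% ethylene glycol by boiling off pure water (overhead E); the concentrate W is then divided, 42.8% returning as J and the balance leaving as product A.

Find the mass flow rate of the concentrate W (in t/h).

55.36 t/h

Overall ethylene glycol balance (none leaves overhead): ethylene glycol in fresh feed = ethylene glycol in product, i.e. 127×0.185 = (1−0.428)·W·0.742.
W = 23.495/(0.742×0.572) = 55.357 t/h.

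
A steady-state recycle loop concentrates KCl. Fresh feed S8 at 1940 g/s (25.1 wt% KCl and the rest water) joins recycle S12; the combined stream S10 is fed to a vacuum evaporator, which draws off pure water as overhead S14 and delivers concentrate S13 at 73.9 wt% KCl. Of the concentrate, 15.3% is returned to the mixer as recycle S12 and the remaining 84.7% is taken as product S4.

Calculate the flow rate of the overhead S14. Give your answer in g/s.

1281 g/s

Overall KCl balance (none leaves overhead): KCl in fresh feed = KCl in product, i.e. 1940×0.251 = (1−0.153)·S13·0.739.
S13 = 486.94/(0.739×0.847) = 777.94 g/s.
Recycle S12 = 0.153×777.94 = 119.03 g/s.
Combined feed S10 = 1940 + 119.03 = 2059 g/s.
Overhead S14 = S10 − S13 = 2059 − 777.94 = 1281.1 g/s.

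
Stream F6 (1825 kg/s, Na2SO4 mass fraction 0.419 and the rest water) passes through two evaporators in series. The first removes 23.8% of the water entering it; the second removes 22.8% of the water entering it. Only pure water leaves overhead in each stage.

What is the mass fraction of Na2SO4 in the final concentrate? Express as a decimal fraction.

water in feed = 1825×0.581 = 1060.3 kg/s.
After stage 1: water left = (1−0.238)×1060.3 = 807.97; stream total = 1572.6 kg/s.
After stage 2: water left = (1−0.228)×807.97 = 623.75; final concentrate = 1388.4 kg/s.
Na2SO4 fraction = 764.67/1388.4 = 0.551.

0.551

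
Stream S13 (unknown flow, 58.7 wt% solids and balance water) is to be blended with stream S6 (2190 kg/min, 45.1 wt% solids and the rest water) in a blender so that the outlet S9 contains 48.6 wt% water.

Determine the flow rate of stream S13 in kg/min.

Let S13 be the unknown flow. Total out = 2190 + S13.
water balance: 1202.3 + 0.413·S13 = 0.486·(2190 + S13)
(0.413 − 0.486)·S13 = 0.486×2190 − 1202.3 = -137.97
S13 = -137.97 / -0.073 = 1890 kg/min

1890 kg/min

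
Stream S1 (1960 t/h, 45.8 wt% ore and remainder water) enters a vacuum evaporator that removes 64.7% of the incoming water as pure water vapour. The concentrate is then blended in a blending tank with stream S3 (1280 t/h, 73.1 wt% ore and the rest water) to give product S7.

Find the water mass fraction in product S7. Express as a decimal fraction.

Vapour removed = 0.647×0.542×1960 = 687.32 t/h; concentrate = 1272.7 t/h.
water reaching the mixer = 375 (from concentrate) + 1280×0.269 = 719.32 t/h.
Product flow = 1272.7 + 1280 = 2552.7 t/h; water fraction = 0.282.

0.282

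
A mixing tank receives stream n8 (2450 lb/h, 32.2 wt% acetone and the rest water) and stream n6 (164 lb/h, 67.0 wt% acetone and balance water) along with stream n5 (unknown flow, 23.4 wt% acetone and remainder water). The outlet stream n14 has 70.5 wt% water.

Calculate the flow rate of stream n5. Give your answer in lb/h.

Let n5 be the unknown flow. Total out = 2614 + n5.
water balance: 1715.2 + 0.766·n5 = 0.705·(2614 + n5)
(0.766 − 0.705)·n5 = 0.705×2614 − 1715.2 = 127.65
n5 = 127.65 / 0.061 = 2092.6 lb/h

2093 lb/h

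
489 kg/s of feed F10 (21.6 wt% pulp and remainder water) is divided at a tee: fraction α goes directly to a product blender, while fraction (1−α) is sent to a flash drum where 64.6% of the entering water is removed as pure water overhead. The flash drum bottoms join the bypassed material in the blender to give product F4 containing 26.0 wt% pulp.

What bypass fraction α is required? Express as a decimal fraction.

0.666

All 489×0.216 = 105.62 kg/s of pulp reaches F4, so F4 = 105.62/0.260 = 406.25 kg/s and vapour = 82.754 kg/s.
The evaporator receives (1−α)·489 of feed at 0.784 water and removes 0.646 of that water:
0.646×0.784×(1−α)×489 = 82.754
(1−α) = 82.754/247.66 = 0.3341;  α = 0.6659.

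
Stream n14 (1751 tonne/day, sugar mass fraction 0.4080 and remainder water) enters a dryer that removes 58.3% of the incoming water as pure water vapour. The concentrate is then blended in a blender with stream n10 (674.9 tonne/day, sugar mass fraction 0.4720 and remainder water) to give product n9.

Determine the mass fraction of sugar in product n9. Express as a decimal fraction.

Vapour removed = 0.583×0.592×1751 = 604.33 tonne/day; concentrate = 1146.7 tonne/day.
sugar reaching the mixer = 714.41 (from concentrate) + 674.9×0.472 = 1033 tonne/day.
Product flow = 1146.7 + 674.9 = 1821.6 tonne/day; sugar fraction = 0.5671.

0.5671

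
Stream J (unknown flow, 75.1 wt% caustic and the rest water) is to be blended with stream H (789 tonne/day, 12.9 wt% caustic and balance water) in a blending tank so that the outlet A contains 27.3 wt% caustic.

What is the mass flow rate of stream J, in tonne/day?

Let J be the unknown flow. Total out = 789 + J.
caustic balance: 101.78 + 0.751·J = 0.273·(789 + J)
(0.751 − 0.273)·J = 0.273×789 − 101.78 = 113.62
J = 113.62 / 0.478 = 237.69 tonne/day

237.7 tonne/day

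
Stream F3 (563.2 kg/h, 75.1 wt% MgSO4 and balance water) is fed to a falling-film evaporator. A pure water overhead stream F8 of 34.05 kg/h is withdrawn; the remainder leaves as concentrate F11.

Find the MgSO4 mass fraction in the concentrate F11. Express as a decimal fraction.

0.7993

MgSO4 is not removed: 563.2×0.751 = 422.96 kg/h of MgSO4 enters F11.
Concentrate = 563.2 − 34.05 = 529.15 kg/h.
Mass fraction = 422.96/529.15 = 0.7993.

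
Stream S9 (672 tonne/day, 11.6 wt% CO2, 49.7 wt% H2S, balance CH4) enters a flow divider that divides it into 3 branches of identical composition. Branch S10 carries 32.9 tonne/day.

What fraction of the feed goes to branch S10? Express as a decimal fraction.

0.049

Fraction to S10 = 32.9/672 = 0.0490.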